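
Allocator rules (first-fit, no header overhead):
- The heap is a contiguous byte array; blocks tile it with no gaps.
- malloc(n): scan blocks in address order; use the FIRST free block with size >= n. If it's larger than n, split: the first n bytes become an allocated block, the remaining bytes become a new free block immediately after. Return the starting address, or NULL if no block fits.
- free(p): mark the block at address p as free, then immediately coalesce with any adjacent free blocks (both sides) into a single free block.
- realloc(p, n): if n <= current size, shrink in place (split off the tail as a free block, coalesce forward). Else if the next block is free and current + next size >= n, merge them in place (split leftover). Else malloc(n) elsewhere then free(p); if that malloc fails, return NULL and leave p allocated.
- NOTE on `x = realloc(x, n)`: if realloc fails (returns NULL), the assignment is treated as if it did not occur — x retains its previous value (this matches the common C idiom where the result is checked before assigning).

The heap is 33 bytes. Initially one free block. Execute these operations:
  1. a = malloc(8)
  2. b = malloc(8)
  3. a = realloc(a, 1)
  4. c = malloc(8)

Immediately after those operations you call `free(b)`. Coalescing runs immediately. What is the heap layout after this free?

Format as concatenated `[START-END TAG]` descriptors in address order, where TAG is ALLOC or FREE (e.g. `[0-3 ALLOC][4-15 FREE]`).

Answer: [0-0 ALLOC][1-15 FREE][16-23 ALLOC][24-32 FREE]

Derivation:
Op 1: a = malloc(8) -> a = 0; heap: [0-7 ALLOC][8-32 FREE]
Op 2: b = malloc(8) -> b = 8; heap: [0-7 ALLOC][8-15 ALLOC][16-32 FREE]
Op 3: a = realloc(a, 1) -> a = 0; heap: [0-0 ALLOC][1-7 FREE][8-15 ALLOC][16-32 FREE]
Op 4: c = malloc(8) -> c = 16; heap: [0-0 ALLOC][1-7 FREE][8-15 ALLOC][16-23 ALLOC][24-32 FREE]
free(b): b = 8 -> block [8-15 ALLOC]; mark free, coalesce with adjacent free neighbors -> [0-0 ALLOC][1-15 FREE][16-23 ALLOC][24-32 FREE]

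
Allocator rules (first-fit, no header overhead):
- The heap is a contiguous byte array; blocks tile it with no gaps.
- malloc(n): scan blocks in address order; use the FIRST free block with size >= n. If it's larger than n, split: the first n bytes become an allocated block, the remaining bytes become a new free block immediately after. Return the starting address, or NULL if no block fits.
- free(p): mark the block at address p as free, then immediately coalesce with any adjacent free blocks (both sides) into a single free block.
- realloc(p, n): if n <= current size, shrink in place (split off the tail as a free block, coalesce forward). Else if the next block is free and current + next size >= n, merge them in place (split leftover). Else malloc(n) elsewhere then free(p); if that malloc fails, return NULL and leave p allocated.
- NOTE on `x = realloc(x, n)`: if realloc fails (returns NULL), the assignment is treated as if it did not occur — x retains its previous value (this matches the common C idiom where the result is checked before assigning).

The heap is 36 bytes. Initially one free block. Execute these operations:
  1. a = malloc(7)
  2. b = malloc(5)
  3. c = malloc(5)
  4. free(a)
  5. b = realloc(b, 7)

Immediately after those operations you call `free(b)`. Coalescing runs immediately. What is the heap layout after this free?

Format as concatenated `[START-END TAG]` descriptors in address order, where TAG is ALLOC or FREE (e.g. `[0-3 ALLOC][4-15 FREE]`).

Op 1: a = malloc(7) -> a = 0; heap: [0-6 ALLOC][7-35 FREE]
Op 2: b = malloc(5) -> b = 7; heap: [0-6 ALLOC][7-11 ALLOC][12-35 FREE]
Op 3: c = malloc(5) -> c = 12; heap: [0-6 ALLOC][7-11 ALLOC][12-16 ALLOC][17-35 FREE]
Op 4: free(a) -> (freed a); heap: [0-6 FREE][7-11 ALLOC][12-16 ALLOC][17-35 FREE]
Op 5: b = realloc(b, 7) -> b = 0; heap: [0-6 ALLOC][7-11 FREE][12-16 ALLOC][17-35 FREE]
free(b): b = 0 -> block [0-6 ALLOC]; mark free, coalesce with adjacent free neighbors -> [0-11 FREE][12-16 ALLOC][17-35 FREE]

Answer: [0-11 FREE][12-16 ALLOC][17-35 FREE]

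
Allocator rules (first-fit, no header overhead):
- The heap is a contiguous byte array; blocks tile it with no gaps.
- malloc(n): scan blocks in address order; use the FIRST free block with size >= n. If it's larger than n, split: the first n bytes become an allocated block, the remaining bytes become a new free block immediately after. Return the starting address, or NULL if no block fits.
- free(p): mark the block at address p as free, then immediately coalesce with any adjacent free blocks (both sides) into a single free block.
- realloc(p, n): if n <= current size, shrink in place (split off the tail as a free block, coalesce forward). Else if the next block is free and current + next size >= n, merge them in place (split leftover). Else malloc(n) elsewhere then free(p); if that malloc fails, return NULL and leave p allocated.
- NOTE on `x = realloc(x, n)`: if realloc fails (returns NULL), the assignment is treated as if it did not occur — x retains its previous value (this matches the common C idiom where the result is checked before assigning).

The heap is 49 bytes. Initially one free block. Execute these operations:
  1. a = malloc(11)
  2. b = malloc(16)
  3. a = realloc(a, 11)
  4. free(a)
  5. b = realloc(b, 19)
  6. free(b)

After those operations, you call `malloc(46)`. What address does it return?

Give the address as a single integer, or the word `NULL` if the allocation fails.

Answer: 0

Derivation:
Op 1: a = malloc(11) -> a = 0; heap: [0-10 ALLOC][11-48 FREE]
Op 2: b = malloc(16) -> b = 11; heap: [0-10 ALLOC][11-26 ALLOC][27-48 FREE]
Op 3: a = realloc(a, 11) -> a = 0; heap: [0-10 ALLOC][11-26 ALLOC][27-48 FREE]
Op 4: free(a) -> (freed a); heap: [0-10 FREE][11-26 ALLOC][27-48 FREE]
Op 5: b = realloc(b, 19) -> b = 11; heap: [0-10 FREE][11-29 ALLOC][30-48 FREE]
Op 6: free(b) -> (freed b); heap: [0-48 FREE]
malloc(46): first-fit scan over [0-48 FREE] -> 0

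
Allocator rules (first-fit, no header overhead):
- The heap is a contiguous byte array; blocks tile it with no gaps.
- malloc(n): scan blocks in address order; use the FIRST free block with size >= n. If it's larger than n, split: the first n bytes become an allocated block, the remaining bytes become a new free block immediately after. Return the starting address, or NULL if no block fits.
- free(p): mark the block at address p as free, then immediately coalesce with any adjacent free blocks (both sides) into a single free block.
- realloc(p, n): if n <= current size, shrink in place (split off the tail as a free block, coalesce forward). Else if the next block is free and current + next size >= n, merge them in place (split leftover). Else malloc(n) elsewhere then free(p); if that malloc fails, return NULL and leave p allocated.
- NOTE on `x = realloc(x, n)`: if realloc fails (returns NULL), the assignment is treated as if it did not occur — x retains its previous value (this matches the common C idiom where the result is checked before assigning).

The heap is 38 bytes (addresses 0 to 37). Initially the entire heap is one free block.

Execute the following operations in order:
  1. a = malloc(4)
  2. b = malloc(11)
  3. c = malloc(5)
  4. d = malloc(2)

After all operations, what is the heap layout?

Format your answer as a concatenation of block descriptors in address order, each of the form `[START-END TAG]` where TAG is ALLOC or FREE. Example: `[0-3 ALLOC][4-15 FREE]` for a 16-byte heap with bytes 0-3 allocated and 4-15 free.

Answer: [0-3 ALLOC][4-14 ALLOC][15-19 ALLOC][20-21 ALLOC][22-37 FREE]

Derivation:
Op 1: a = malloc(4) -> a = 0; heap: [0-3 ALLOC][4-37 FREE]
Op 2: b = malloc(11) -> b = 4; heap: [0-3 ALLOC][4-14 ALLOC][15-37 FREE]
Op 3: c = malloc(5) -> c = 15; heap: [0-3 ALLOC][4-14 ALLOC][15-19 ALLOC][20-37 FREE]
Op 4: d = malloc(2) -> d = 20; heap: [0-3 ALLOC][4-14 ALLOC][15-19 ALLOC][20-21 ALLOC][22-37 FREE]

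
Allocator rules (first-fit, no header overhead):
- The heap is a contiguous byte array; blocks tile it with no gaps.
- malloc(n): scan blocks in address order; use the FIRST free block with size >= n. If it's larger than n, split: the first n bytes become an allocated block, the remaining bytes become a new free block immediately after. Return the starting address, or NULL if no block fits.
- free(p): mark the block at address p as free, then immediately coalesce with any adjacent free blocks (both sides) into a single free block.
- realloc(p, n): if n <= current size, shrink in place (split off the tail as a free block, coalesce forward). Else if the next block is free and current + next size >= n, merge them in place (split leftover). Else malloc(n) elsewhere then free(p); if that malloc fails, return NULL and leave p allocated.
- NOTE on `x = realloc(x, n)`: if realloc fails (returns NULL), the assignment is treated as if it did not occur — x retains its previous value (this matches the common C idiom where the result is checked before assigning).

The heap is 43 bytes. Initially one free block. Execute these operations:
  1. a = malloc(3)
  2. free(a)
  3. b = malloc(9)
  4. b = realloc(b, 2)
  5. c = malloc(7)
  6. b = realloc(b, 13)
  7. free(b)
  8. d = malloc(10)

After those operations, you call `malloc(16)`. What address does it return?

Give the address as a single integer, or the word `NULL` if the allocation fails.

Answer: 19

Derivation:
Op 1: a = malloc(3) -> a = 0; heap: [0-2 ALLOC][3-42 FREE]
Op 2: free(a) -> (freed a); heap: [0-42 FREE]
Op 3: b = malloc(9) -> b = 0; heap: [0-8 ALLOC][9-42 FREE]
Op 4: b = realloc(b, 2) -> b = 0; heap: [0-1 ALLOC][2-42 FREE]
Op 5: c = malloc(7) -> c = 2; heap: [0-1 ALLOC][2-8 ALLOC][9-42 FREE]
Op 6: b = realloc(b, 13) -> b = 9; heap: [0-1 FREE][2-8 ALLOC][9-21 ALLOC][22-42 FREE]
Op 7: free(b) -> (freed b); heap: [0-1 FREE][2-8 ALLOC][9-42 FREE]
Op 8: d = malloc(10) -> d = 9; heap: [0-1 FREE][2-8 ALLOC][9-18 ALLOC][19-42 FREE]
malloc(16): first-fit scan over [0-1 FREE][2-8 ALLOC][9-18 ALLOC][19-42 FREE] -> 19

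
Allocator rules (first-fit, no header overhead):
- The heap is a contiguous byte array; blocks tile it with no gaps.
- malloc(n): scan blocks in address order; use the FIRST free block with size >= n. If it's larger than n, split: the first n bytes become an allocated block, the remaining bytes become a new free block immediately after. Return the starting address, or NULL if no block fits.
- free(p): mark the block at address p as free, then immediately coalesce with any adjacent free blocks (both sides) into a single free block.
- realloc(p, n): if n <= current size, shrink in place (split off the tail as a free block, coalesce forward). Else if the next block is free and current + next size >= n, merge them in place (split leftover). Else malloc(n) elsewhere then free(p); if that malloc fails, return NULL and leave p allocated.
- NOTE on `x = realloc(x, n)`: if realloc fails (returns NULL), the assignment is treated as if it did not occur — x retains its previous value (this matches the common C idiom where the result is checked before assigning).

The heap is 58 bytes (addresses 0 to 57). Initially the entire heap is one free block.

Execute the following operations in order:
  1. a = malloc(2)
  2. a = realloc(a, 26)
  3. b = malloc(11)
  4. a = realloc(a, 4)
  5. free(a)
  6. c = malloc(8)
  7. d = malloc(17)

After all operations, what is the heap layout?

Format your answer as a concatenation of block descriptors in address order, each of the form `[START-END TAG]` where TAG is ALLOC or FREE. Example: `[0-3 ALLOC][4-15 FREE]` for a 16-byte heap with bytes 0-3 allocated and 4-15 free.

Answer: [0-7 ALLOC][8-24 ALLOC][25-25 FREE][26-36 ALLOC][37-57 FREE]

Derivation:
Op 1: a = malloc(2) -> a = 0; heap: [0-1 ALLOC][2-57 FREE]
Op 2: a = realloc(a, 26) -> a = 0; heap: [0-25 ALLOC][26-57 FREE]
Op 3: b = malloc(11) -> b = 26; heap: [0-25 ALLOC][26-36 ALLOC][37-57 FREE]
Op 4: a = realloc(a, 4) -> a = 0; heap: [0-3 ALLOC][4-25 FREE][26-36 ALLOC][37-57 FREE]
Op 5: free(a) -> (freed a); heap: [0-25 FREE][26-36 ALLOC][37-57 FREE]
Op 6: c = malloc(8) -> c = 0; heap: [0-7 ALLOC][8-25 FREE][26-36 ALLOC][37-57 FREE]
Op 7: d = malloc(17) -> d = 8; heap: [0-7 ALLOC][8-24 ALLOC][25-25 FREE][26-36 ALLOC][37-57 FREE]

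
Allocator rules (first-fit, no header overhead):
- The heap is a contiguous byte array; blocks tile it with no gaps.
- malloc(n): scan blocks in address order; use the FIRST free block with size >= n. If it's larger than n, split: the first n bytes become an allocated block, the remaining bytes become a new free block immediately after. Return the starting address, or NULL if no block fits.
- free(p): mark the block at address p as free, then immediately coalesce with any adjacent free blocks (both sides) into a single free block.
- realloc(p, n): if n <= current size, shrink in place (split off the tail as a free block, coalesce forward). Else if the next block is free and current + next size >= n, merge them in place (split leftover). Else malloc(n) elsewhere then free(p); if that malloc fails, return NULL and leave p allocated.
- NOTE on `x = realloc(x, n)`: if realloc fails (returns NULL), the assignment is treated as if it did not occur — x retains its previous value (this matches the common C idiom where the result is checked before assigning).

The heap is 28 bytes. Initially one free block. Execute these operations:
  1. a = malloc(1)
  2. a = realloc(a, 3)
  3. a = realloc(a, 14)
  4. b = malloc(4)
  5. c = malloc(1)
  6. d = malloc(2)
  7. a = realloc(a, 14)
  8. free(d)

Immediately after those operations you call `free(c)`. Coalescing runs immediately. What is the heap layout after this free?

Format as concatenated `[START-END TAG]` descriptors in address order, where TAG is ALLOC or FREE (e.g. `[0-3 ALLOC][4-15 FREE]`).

Answer: [0-13 ALLOC][14-17 ALLOC][18-27 FREE]

Derivation:
Op 1: a = malloc(1) -> a = 0; heap: [0-0 ALLOC][1-27 FREE]
Op 2: a = realloc(a, 3) -> a = 0; heap: [0-2 ALLOC][3-27 FREE]
Op 3: a = realloc(a, 14) -> a = 0; heap: [0-13 ALLOC][14-27 FREE]
Op 4: b = malloc(4) -> b = 14; heap: [0-13 ALLOC][14-17 ALLOC][18-27 FREE]
Op 5: c = malloc(1) -> c = 18; heap: [0-13 ALLOC][14-17 ALLOC][18-18 ALLOC][19-27 FREE]
Op 6: d = malloc(2) -> d = 19; heap: [0-13 ALLOC][14-17 ALLOC][18-18 ALLOC][19-20 ALLOC][21-27 FREE]
Op 7: a = realloc(a, 14) -> a = 0; heap: [0-13 ALLOC][14-17 ALLOC][18-18 ALLOC][19-20 ALLOC][21-27 FREE]
Op 8: free(d) -> (freed d); heap: [0-13 ALLOC][14-17 ALLOC][18-18 ALLOC][19-27 FREE]
free(c): c = 18 -> block [18-18 ALLOC]; mark free, coalesce with adjacent free neighbors -> [0-13 ALLOC][14-17 ALLOC][18-27 FREE]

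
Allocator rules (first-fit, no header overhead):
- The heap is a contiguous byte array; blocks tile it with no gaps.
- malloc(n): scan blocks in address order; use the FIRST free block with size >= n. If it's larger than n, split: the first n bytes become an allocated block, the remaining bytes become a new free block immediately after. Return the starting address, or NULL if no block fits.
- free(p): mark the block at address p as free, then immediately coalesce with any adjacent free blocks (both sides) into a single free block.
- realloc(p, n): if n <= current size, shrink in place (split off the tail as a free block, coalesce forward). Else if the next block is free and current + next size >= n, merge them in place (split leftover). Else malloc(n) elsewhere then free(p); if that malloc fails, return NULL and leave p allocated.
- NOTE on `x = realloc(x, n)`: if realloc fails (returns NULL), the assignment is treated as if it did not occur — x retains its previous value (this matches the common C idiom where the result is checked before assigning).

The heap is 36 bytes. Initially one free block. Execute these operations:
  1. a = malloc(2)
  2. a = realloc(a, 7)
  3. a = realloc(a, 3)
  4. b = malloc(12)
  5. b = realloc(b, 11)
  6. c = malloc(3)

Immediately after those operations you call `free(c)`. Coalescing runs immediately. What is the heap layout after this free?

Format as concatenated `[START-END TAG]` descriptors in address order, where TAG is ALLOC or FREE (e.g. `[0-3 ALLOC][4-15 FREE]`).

Op 1: a = malloc(2) -> a = 0; heap: [0-1 ALLOC][2-35 FREE]
Op 2: a = realloc(a, 7) -> a = 0; heap: [0-6 ALLOC][7-35 FREE]
Op 3: a = realloc(a, 3) -> a = 0; heap: [0-2 ALLOC][3-35 FREE]
Op 4: b = malloc(12) -> b = 3; heap: [0-2 ALLOC][3-14 ALLOC][15-35 FREE]
Op 5: b = realloc(b, 11) -> b = 3; heap: [0-2 ALLOC][3-13 ALLOC][14-35 FREE]
Op 6: c = malloc(3) -> c = 14; heap: [0-2 ALLOC][3-13 ALLOC][14-16 ALLOC][17-35 FREE]
free(c): c = 14 -> block [14-16 ALLOC]; mark free, coalesce with adjacent free neighbors -> [0-2 ALLOC][3-13 ALLOC][14-35 FREE]

Answer: [0-2 ALLOC][3-13 ALLOC][14-35 FREE]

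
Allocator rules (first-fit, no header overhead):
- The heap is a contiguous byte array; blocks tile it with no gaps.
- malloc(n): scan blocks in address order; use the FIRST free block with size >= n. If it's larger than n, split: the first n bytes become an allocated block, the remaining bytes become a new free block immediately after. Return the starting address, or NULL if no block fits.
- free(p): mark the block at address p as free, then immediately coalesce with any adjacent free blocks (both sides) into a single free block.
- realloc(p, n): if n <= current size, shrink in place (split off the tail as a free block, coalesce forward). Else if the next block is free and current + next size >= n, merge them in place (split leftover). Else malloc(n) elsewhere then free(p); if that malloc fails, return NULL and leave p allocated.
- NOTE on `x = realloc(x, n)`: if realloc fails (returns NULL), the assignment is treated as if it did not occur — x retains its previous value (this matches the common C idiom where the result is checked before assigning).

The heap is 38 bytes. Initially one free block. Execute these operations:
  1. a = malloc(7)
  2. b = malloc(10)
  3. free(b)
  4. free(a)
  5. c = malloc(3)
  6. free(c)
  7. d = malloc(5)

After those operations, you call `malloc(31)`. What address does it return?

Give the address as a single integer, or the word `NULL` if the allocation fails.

Answer: 5

Derivation:
Op 1: a = malloc(7) -> a = 0; heap: [0-6 ALLOC][7-37 FREE]
Op 2: b = malloc(10) -> b = 7; heap: [0-6 ALLOC][7-16 ALLOC][17-37 FREE]
Op 3: free(b) -> (freed b); heap: [0-6 ALLOC][7-37 FREE]
Op 4: free(a) -> (freed a); heap: [0-37 FREE]
Op 5: c = malloc(3) -> c = 0; heap: [0-2 ALLOC][3-37 FREE]
Op 6: free(c) -> (freed c); heap: [0-37 FREE]
Op 7: d = malloc(5) -> d = 0; heap: [0-4 ALLOC][5-37 FREE]
malloc(31): first-fit scan over [0-4 ALLOC][5-37 FREE] -> 5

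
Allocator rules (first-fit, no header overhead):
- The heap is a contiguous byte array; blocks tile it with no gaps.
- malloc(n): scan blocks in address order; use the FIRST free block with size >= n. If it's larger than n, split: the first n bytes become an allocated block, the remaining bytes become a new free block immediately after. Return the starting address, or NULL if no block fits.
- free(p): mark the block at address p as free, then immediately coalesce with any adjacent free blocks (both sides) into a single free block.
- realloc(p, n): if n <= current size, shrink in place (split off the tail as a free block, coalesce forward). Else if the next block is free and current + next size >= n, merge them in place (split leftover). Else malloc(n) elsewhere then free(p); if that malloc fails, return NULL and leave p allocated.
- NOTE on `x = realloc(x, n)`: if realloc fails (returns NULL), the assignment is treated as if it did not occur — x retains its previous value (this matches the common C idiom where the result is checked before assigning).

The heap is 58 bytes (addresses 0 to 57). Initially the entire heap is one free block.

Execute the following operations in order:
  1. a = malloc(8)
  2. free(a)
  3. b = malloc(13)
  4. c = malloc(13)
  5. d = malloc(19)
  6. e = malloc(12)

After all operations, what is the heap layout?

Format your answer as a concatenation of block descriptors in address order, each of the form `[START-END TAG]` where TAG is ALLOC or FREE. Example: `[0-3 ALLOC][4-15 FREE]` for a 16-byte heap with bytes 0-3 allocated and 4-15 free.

Op 1: a = malloc(8) -> a = 0; heap: [0-7 ALLOC][8-57 FREE]
Op 2: free(a) -> (freed a); heap: [0-57 FREE]
Op 3: b = malloc(13) -> b = 0; heap: [0-12 ALLOC][13-57 FREE]
Op 4: c = malloc(13) -> c = 13; heap: [0-12 ALLOC][13-25 ALLOC][26-57 FREE]
Op 5: d = malloc(19) -> d = 26; heap: [0-12 ALLOC][13-25 ALLOC][26-44 ALLOC][45-57 FREE]
Op 6: e = malloc(12) -> e = 45; heap: [0-12 ALLOC][13-25 ALLOC][26-44 ALLOC][45-56 ALLOC][57-57 FREE]

Answer: [0-12 ALLOC][13-25 ALLOC][26-44 ALLOC][45-56 ALLOC][57-57 FREE]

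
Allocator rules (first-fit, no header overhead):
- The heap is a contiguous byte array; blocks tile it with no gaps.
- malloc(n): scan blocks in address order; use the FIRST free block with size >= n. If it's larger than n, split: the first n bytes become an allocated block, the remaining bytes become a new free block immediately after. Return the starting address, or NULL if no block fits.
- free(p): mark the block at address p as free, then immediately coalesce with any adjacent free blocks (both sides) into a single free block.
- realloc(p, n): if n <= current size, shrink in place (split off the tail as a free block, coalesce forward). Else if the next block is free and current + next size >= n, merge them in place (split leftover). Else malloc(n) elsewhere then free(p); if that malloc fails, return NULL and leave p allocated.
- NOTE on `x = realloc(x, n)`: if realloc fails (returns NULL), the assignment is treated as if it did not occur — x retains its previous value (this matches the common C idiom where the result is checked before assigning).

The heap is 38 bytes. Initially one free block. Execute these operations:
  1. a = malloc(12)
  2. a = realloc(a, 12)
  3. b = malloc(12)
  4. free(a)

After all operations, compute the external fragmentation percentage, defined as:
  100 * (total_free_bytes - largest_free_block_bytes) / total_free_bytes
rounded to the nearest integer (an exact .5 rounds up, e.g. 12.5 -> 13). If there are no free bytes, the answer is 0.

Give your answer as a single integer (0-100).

Answer: 46

Derivation:
Op 1: a = malloc(12) -> a = 0; heap: [0-11 ALLOC][12-37 FREE]
Op 2: a = realloc(a, 12) -> a = 0; heap: [0-11 ALLOC][12-37 FREE]
Op 3: b = malloc(12) -> b = 12; heap: [0-11 ALLOC][12-23 ALLOC][24-37 FREE]
Op 4: free(a) -> (freed a); heap: [0-11 FREE][12-23 ALLOC][24-37 FREE]
Free blocks: [12 14] total_free=26 largest=14 -> 100*(26-14)/26 = 1200/26 ≈ 46.154 -> rounds to 46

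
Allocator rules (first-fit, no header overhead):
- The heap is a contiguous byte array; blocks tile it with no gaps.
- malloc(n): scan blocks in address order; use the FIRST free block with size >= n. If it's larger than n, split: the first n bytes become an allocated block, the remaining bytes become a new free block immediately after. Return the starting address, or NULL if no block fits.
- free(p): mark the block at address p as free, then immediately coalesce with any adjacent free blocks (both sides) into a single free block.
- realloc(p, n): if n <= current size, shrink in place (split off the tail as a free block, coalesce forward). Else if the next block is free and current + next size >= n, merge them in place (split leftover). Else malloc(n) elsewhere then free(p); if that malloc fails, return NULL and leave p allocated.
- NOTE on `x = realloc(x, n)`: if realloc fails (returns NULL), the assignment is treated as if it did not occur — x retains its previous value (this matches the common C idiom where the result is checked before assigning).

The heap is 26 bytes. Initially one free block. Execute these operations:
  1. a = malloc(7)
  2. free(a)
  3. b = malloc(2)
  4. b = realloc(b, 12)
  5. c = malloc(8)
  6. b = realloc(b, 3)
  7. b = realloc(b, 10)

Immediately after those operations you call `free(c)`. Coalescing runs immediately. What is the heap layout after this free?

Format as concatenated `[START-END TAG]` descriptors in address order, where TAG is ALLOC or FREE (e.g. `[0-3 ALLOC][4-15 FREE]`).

Op 1: a = malloc(7) -> a = 0; heap: [0-6 ALLOC][7-25 FREE]
Op 2: free(a) -> (freed a); heap: [0-25 FREE]
Op 3: b = malloc(2) -> b = 0; heap: [0-1 ALLOC][2-25 FREE]
Op 4: b = realloc(b, 12) -> b = 0; heap: [0-11 ALLOC][12-25 FREE]
Op 5: c = malloc(8) -> c = 12; heap: [0-11 ALLOC][12-19 ALLOC][20-25 FREE]
Op 6: b = realloc(b, 3) -> b = 0; heap: [0-2 ALLOC][3-11 FREE][12-19 ALLOC][20-25 FREE]
Op 7: b = realloc(b, 10) -> b = 0; heap: [0-9 ALLOC][10-11 FREE][12-19 ALLOC][20-25 FREE]
free(c): c = 12 -> block [12-19 ALLOC]; mark free, coalesce with adjacent free neighbors -> [0-9 ALLOC][10-25 FREE]

Answer: [0-9 ALLOC][10-25 FREE]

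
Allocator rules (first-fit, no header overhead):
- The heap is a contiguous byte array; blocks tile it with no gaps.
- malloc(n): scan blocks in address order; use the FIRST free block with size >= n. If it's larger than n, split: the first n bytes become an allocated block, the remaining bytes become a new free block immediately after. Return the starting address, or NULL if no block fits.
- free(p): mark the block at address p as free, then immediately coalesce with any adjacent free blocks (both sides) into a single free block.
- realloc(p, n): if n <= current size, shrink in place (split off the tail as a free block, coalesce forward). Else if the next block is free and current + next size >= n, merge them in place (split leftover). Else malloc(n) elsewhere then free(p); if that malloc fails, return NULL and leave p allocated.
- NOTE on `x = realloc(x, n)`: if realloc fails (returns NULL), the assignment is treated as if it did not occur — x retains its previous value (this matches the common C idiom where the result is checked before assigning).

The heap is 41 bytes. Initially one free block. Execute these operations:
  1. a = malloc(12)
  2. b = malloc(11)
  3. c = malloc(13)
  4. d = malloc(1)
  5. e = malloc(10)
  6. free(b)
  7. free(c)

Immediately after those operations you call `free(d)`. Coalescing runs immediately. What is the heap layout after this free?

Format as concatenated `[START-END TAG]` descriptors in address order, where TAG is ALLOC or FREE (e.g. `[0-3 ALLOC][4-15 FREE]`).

Op 1: a = malloc(12) -> a = 0; heap: [0-11 ALLOC][12-40 FREE]
Op 2: b = malloc(11) -> b = 12; heap: [0-11 ALLOC][12-22 ALLOC][23-40 FREE]
Op 3: c = malloc(13) -> c = 23; heap: [0-11 ALLOC][12-22 ALLOC][23-35 ALLOC][36-40 FREE]
Op 4: d = malloc(1) -> d = 36; heap: [0-11 ALLOC][12-22 ALLOC][23-35 ALLOC][36-36 ALLOC][37-40 FREE]
Op 5: e = malloc(10) -> e = NULL; heap: [0-11 ALLOC][12-22 ALLOC][23-35 ALLOC][36-36 ALLOC][37-40 FREE]
Op 6: free(b) -> (freed b); heap: [0-11 ALLOC][12-22 FREE][23-35 ALLOC][36-36 ALLOC][37-40 FREE]
Op 7: free(c) -> (freed c); heap: [0-11 ALLOC][12-35 FREE][36-36 ALLOC][37-40 FREE]
free(d): d = 36 -> block [36-36 ALLOC]; mark free, coalesce with adjacent free neighbors -> [0-11 ALLOC][12-40 FREE]

Answer: [0-11 ALLOC][12-40 FREE]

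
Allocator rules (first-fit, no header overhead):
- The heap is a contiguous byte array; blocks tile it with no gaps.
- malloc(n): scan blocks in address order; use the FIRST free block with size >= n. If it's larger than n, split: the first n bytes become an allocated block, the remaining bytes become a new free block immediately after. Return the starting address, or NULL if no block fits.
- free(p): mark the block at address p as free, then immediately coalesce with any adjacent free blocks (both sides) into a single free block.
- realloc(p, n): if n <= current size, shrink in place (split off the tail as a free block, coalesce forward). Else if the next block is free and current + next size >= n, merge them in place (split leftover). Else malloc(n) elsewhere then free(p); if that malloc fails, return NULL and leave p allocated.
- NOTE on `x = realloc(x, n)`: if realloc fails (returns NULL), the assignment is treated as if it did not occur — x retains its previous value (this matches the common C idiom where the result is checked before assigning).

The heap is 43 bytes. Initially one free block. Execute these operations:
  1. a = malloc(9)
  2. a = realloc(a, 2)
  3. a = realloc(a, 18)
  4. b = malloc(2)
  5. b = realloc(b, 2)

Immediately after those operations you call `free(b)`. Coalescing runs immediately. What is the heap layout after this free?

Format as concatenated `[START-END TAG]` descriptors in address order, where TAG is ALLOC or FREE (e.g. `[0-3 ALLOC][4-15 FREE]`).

Answer: [0-17 ALLOC][18-42 FREE]

Derivation:
Op 1: a = malloc(9) -> a = 0; heap: [0-8 ALLOC][9-42 FREE]
Op 2: a = realloc(a, 2) -> a = 0; heap: [0-1 ALLOC][2-42 FREE]
Op 3: a = realloc(a, 18) -> a = 0; heap: [0-17 ALLOC][18-42 FREE]
Op 4: b = malloc(2) -> b = 18; heap: [0-17 ALLOC][18-19 ALLOC][20-42 FREE]
Op 5: b = realloc(b, 2) -> b = 18; heap: [0-17 ALLOC][18-19 ALLOC][20-42 FREE]
free(b): b = 18 -> block [18-19 ALLOC]; mark free, coalesce with adjacent free neighbors -> [0-17 ALLOC][18-42 FREE]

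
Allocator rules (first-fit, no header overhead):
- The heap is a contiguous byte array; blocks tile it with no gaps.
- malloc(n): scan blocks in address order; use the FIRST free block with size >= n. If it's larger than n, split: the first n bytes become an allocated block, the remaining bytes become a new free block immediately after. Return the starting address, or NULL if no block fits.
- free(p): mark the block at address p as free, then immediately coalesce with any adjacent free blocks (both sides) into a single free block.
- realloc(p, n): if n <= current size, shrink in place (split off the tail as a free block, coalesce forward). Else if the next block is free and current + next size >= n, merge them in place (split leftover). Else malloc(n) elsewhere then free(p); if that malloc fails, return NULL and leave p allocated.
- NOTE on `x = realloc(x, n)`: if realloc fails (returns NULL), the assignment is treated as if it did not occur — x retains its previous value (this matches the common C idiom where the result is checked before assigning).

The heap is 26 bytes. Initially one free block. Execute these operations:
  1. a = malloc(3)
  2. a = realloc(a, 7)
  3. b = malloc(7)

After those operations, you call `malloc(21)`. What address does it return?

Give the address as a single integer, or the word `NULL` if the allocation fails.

Answer: NULL

Derivation:
Op 1: a = malloc(3) -> a = 0; heap: [0-2 ALLOC][3-25 FREE]
Op 2: a = realloc(a, 7) -> a = 0; heap: [0-6 ALLOC][7-25 FREE]
Op 3: b = malloc(7) -> b = 7; heap: [0-6 ALLOC][7-13 ALLOC][14-25 FREE]
malloc(21): first-fit scan over [0-6 ALLOC][7-13 ALLOC][14-25 FREE] -> NULL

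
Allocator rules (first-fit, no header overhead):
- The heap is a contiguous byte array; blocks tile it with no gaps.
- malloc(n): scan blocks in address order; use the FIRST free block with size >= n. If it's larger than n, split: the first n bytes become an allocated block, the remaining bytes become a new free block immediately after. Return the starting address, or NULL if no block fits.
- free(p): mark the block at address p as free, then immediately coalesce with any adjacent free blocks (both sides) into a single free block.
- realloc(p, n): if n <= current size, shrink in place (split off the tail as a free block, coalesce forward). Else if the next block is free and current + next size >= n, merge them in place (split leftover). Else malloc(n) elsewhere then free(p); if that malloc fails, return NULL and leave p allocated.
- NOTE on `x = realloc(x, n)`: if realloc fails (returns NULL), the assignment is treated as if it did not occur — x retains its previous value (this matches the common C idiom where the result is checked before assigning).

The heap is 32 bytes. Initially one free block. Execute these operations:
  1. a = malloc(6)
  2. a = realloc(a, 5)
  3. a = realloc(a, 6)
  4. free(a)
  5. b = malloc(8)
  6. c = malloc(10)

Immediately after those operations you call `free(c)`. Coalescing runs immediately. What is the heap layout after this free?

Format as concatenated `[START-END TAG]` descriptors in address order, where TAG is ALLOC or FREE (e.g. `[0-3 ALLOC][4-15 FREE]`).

Answer: [0-7 ALLOC][8-31 FREE]

Derivation:
Op 1: a = malloc(6) -> a = 0; heap: [0-5 ALLOC][6-31 FREE]
Op 2: a = realloc(a, 5) -> a = 0; heap: [0-4 ALLOC][5-31 FREE]
Op 3: a = realloc(a, 6) -> a = 0; heap: [0-5 ALLOC][6-31 FREE]
Op 4: free(a) -> (freed a); heap: [0-31 FREE]
Op 5: b = malloc(8) -> b = 0; heap: [0-7 ALLOC][8-31 FREE]
Op 6: c = malloc(10) -> c = 8; heap: [0-7 ALLOC][8-17 ALLOC][18-31 FREE]
free(c): c = 8 -> block [8-17 ALLOC]; mark free, coalesce with adjacent free neighbors -> [0-7 ALLOC][8-31 FREE]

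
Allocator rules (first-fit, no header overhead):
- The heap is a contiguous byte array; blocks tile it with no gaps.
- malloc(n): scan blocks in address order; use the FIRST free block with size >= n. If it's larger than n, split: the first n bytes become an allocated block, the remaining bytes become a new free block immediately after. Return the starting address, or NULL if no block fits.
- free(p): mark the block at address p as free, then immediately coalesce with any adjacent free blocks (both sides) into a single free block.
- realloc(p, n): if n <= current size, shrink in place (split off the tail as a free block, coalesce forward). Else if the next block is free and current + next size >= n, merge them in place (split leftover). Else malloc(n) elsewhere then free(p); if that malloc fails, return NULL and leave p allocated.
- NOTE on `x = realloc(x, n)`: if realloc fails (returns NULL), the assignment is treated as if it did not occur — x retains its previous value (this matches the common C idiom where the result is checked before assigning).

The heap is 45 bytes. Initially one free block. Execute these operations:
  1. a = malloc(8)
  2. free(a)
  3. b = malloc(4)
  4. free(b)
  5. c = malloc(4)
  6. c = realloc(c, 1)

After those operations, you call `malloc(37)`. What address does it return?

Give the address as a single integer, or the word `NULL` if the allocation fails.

Answer: 1

Derivation:
Op 1: a = malloc(8) -> a = 0; heap: [0-7 ALLOC][8-44 FREE]
Op 2: free(a) -> (freed a); heap: [0-44 FREE]
Op 3: b = malloc(4) -> b = 0; heap: [0-3 ALLOC][4-44 FREE]
Op 4: free(b) -> (freed b); heap: [0-44 FREE]
Op 5: c = malloc(4) -> c = 0; heap: [0-3 ALLOC][4-44 FREE]
Op 6: c = realloc(c, 1) -> c = 0; heap: [0-0 ALLOC][1-44 FREE]
malloc(37): first-fit scan over [0-0 ALLOC][1-44 FREE] -> 1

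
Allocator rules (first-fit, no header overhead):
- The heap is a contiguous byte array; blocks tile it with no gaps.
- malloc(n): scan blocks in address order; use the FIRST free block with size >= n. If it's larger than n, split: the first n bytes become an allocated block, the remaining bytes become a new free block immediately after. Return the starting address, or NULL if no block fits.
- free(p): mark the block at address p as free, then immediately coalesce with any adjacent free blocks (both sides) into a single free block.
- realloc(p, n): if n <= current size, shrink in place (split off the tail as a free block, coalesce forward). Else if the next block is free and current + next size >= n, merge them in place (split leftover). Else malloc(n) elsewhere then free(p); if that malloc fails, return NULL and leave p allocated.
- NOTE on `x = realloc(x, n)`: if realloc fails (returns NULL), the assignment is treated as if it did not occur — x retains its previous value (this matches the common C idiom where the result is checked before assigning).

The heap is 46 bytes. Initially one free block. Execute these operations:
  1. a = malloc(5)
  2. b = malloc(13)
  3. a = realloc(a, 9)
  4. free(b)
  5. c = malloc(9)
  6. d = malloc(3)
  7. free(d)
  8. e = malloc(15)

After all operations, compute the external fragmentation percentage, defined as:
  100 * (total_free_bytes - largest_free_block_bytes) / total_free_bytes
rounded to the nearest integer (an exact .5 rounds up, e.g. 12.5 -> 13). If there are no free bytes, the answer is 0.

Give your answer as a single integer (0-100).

Answer: 31

Derivation:
Op 1: a = malloc(5) -> a = 0; heap: [0-4 ALLOC][5-45 FREE]
Op 2: b = malloc(13) -> b = 5; heap: [0-4 ALLOC][5-17 ALLOC][18-45 FREE]
Op 3: a = realloc(a, 9) -> a = 18; heap: [0-4 FREE][5-17 ALLOC][18-26 ALLOC][27-45 FREE]
Op 4: free(b) -> (freed b); heap: [0-17 FREE][18-26 ALLOC][27-45 FREE]
Op 5: c = malloc(9) -> c = 0; heap: [0-8 ALLOC][9-17 FREE][18-26 ALLOC][27-45 FREE]
Op 6: d = malloc(3) -> d = 9; heap: [0-8 ALLOC][9-11 ALLOC][12-17 FREE][18-26 ALLOC][27-45 FREE]
Op 7: free(d) -> (freed d); heap: [0-8 ALLOC][9-17 FREE][18-26 ALLOC][27-45 FREE]
Op 8: e = malloc(15) -> e = 27; heap: [0-8 ALLOC][9-17 FREE][18-26 ALLOC][27-41 ALLOC][42-45 FREE]
Free blocks: [9 4] total_free=13 largest=9 -> 100*(13-9)/13 = 400/13 ≈ 30.769 -> rounds to 31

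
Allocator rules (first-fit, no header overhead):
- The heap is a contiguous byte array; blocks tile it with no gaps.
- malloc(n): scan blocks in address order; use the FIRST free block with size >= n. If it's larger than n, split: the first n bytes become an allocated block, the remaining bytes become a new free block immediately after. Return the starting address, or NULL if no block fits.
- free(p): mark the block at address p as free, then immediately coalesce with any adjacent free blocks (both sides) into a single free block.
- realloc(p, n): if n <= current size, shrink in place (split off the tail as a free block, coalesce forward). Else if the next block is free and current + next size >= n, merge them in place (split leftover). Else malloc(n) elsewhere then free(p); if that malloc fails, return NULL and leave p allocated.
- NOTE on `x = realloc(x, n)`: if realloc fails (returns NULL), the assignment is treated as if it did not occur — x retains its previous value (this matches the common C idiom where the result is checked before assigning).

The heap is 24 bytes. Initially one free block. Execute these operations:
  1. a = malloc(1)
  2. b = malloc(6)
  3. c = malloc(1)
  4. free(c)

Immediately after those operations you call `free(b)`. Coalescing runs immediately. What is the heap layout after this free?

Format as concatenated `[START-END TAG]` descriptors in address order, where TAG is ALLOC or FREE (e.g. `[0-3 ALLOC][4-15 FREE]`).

Op 1: a = malloc(1) -> a = 0; heap: [0-0 ALLOC][1-23 FREE]
Op 2: b = malloc(6) -> b = 1; heap: [0-0 ALLOC][1-6 ALLOC][7-23 FREE]
Op 3: c = malloc(1) -> c = 7; heap: [0-0 ALLOC][1-6 ALLOC][7-7 ALLOC][8-23 FREE]
Op 4: free(c) -> (freed c); heap: [0-0 ALLOC][1-6 ALLOC][7-23 FREE]
free(b): b = 1 -> block [1-6 ALLOC]; mark free, coalesce with adjacent free neighbors -> [0-0 ALLOC][1-23 FREE]

Answer: [0-0 ALLOC][1-23 FREE]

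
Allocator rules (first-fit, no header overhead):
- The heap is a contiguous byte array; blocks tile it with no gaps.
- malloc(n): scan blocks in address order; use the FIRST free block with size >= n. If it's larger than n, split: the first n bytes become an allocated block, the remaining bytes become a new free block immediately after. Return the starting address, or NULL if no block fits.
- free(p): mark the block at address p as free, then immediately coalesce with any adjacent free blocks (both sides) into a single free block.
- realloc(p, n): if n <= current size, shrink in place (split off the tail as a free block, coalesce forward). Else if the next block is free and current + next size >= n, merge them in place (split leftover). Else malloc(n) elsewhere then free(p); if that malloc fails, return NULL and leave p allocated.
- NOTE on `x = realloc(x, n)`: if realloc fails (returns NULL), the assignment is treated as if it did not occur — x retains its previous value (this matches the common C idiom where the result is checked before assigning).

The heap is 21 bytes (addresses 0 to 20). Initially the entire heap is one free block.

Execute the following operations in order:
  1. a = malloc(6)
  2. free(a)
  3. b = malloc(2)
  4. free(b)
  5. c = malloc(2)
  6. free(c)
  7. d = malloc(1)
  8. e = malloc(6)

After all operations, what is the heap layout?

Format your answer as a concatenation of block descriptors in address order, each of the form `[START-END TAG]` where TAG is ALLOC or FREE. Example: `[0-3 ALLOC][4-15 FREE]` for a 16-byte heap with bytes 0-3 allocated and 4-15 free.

Answer: [0-0 ALLOC][1-6 ALLOC][7-20 FREE]

Derivation:
Op 1: a = malloc(6) -> a = 0; heap: [0-5 ALLOC][6-20 FREE]
Op 2: free(a) -> (freed a); heap: [0-20 FREE]
Op 3: b = malloc(2) -> b = 0; heap: [0-1 ALLOC][2-20 FREE]
Op 4: free(b) -> (freed b); heap: [0-20 FREE]
Op 5: c = malloc(2) -> c = 0; heap: [0-1 ALLOC][2-20 FREE]
Op 6: free(c) -> (freed c); heap: [0-20 FREE]
Op 7: d = malloc(1) -> d = 0; heap: [0-0 ALLOC][1-20 FREE]
Op 8: e = malloc(6) -> e = 1; heap: [0-0 ALLOC][1-6 ALLOC][7-20 FREE]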